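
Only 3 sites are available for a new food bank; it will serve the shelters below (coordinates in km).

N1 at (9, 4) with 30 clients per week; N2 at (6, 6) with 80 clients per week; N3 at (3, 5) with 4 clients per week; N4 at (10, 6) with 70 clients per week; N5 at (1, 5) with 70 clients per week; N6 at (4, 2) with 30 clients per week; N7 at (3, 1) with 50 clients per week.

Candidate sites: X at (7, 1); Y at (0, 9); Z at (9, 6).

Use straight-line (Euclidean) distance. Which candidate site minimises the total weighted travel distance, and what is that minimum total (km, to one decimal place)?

Total weighted distance at each candidate:
  X (7, 1): total = 1746.5
  Y (0, 9): total = 2554.0
  Z (9, 6): total = 1541.3
Minimum is at Z with total 1541.3 km.

Z, total 1541.3 km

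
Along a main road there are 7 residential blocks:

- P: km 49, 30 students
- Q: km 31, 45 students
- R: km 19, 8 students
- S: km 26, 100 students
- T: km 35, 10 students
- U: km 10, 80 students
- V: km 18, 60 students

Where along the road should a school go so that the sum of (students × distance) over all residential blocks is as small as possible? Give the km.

For a sum of weighted absolute distances on a line, the optimum is the weighted median (not the mean). Total weight W = 333; half-weight = 166.5.
Sort by position and accumulate weight:
  km 10 (U, w=80) → cum 80
  km 18 (V, w=60) → cum 140
  km 19 (R, w=8) → cum 148
  km 26 (S, w=100) → cum 248  ≥ 166.5 → median here
  km 31 (Q, w=45) → cum 293
  km 35 (T, w=10) → cum 303
  km 49 (P, w=30) → cum 333
Optimal location: km 26.

x = 26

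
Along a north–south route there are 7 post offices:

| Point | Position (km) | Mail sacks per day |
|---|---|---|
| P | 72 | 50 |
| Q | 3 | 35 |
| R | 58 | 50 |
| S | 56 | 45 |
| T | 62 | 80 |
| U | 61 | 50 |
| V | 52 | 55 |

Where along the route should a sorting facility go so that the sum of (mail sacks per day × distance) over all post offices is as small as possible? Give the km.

x = 58

For a sum of weighted absolute distances on a line, the optimum is the weighted median (not the mean). Total weight W = 365; half-weight = 182.5.
Sort by position and accumulate weight:
  km 3 (Q, w=35) → cum 35
  km 52 (V, w=55) → cum 90
  km 56 (S, w=45) → cum 135
  km 58 (R, w=50) → cum 185  ≥ 182.5 → median here
  km 61 (U, w=50) → cum 235
  km 62 (T, w=80) → cum 315
  km 72 (P, w=50) → cum 365
Optimal location: km 58.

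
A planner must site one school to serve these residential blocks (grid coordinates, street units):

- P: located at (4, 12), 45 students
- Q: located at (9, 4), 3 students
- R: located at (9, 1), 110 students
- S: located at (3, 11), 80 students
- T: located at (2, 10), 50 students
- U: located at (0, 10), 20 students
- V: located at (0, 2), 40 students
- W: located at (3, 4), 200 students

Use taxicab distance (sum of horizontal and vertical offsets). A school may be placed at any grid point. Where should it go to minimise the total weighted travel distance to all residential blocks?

Manhattan distance separates: Σwᵢ(|x−xᵢ|+|y−yᵢ|) = Σwᵢ|x−xᵢ| + Σwᵢ|y−yᵢ|, so x and y are optimised independently as 1-D weighted medians.
Total weight W = 548; half = 274.
x-coordinate, sorted with cumulative weight:
  x=0 (U, w=20) cum 20
  x=0 (V, w=40) cum 60
  x=2 (T, w=50) cum 110
  x=3 (S, w=80) cum 190
  x=3 (W, w=200) cum 390  ← median
  x=4 (P, w=45) cum 435
  x=9 (Q, w=3) cum 438
  x=9 (R, w=110) cum 548
⇒ x* = 3
y-coordinate, sorted with cumulative weight:
  y=1 (R, w=110) cum 110
  y=2 (V, w=40) cum 150
  y=4 (Q, w=3) cum 153
  y=4 (W, w=200) cum 353  ← median
  y=10 (T, w=50) cum 403
  y=10 (U, w=20) cum 423
  y=11 (S, w=80) cum 503
  y=12 (P, w=45) cum 548
⇒ y* = 4

(3, 4)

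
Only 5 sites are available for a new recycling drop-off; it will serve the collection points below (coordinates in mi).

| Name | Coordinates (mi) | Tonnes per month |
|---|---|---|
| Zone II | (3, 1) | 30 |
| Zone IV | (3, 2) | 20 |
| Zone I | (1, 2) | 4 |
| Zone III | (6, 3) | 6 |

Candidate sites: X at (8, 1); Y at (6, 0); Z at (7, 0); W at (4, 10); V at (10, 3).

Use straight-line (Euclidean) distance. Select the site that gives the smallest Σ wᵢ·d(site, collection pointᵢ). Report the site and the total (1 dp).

Total weighted distance at each candidate:
  X (8, 1): total = 297.2
  Y (6, 0): total = 206.5
  Z (7, 0): total = 257.4
  W (4, 10): total = 510.8
  V (10, 3): total = 420.0
Minimum is at Y with total 206.5 mi.

Y, total 206.5 mi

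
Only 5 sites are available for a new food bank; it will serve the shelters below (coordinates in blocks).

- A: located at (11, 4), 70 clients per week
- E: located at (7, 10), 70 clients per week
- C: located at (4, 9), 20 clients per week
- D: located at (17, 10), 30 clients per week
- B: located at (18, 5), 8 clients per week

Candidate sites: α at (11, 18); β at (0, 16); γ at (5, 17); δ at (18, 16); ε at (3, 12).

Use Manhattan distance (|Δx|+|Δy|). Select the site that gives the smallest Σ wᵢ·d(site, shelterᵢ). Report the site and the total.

ε, total 2276 blocks

Total weighted distance at each candidate:
  α (11, 18): total = 2720
  β (0, 16): total = 3662
  γ (5, 17): total = 2910
  δ (18, 16): total = 3238
  ε (3, 12): total = 2276
Minimum is at ε with total 2276 blocks.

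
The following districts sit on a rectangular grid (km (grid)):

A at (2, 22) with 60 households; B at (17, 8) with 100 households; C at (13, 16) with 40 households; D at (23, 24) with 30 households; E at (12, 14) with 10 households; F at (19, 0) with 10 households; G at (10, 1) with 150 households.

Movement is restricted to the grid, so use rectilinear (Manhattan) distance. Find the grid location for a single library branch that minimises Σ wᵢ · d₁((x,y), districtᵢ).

(10, 8)

Manhattan distance separates: Σwᵢ(|x−xᵢ|+|y−yᵢ|) = Σwᵢ|x−xᵢ| + Σwᵢ|y−yᵢ|, so x and y are optimised independently as 1-D weighted medians.
Total weight W = 400; half = 200.
x-coordinate, sorted with cumulative weight:
  x=2 (A, w=60) cum 60
  x=10 (G, w=150) cum 210  ← median
  x=12 (E, w=10) cum 220
  x=13 (C, w=40) cum 260
  x=17 (B, w=100) cum 360
  x=19 (F, w=10) cum 370
  x=23 (D, w=30) cum 400
⇒ x* = 10
y-coordinate, sorted with cumulative weight:
  y=0 (F, w=10) cum 10
  y=1 (G, w=150) cum 160
  y=8 (B, w=100) cum 260  ← median
  y=14 (E, w=10) cum 270
  y=16 (C, w=40) cum 310
  y=22 (A, w=60) cum 370
  y=24 (D, w=30) cum 400
⇒ y* = 8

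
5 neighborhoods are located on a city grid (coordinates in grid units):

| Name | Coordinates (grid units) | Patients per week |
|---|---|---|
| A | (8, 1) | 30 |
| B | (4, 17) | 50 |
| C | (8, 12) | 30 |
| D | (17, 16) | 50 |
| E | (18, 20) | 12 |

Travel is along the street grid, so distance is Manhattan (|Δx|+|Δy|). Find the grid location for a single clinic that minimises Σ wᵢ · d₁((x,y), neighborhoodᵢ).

Manhattan distance separates: Σwᵢ(|x−xᵢ|+|y−yᵢ|) = Σwᵢ|x−xᵢ| + Σwᵢ|y−yᵢ|, so x and y are optimised independently as 1-D weighted medians.
Total weight W = 172; half = 86.
x-coordinate, sorted with cumulative weight:
  x=4 (B, w=50) cum 50
  x=8 (A, w=30) cum 80
  x=8 (C, w=30) cum 110  ← median
  x=17 (D, w=50) cum 160
  x=18 (E, w=12) cum 172
⇒ x* = 8
y-coordinate, sorted with cumulative weight:
  y=1 (A, w=30) cum 30
  y=12 (C, w=30) cum 60
  y=16 (D, w=50) cum 110  ← median
  y=17 (B, w=50) cum 160
  y=20 (E, w=12) cum 172
⇒ y* = 16

(8, 16)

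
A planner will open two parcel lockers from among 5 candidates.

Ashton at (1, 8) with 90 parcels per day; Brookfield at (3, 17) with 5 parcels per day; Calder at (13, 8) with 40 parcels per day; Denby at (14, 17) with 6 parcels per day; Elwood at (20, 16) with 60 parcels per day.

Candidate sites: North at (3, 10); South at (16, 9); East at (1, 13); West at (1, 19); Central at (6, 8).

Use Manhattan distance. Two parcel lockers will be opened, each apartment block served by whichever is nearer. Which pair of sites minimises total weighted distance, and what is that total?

Evaluate every pair (each demand assigned to the nearer of the two):
  {North, South}: total = 1275
  {South, East}: total = 1360
  {South, Central}: total = 1390
  {South, West}: total = 1890
  {North, Central}: total = 2097
  {West, Central}: total = 2160
  {East, Central}: total = 2182
  {North, West}: total = 2270
  {North, East}: total = 2292
  {East, West}: total = 2560
Best pair: {North, South} with total 1275.

{North, South}, total 1275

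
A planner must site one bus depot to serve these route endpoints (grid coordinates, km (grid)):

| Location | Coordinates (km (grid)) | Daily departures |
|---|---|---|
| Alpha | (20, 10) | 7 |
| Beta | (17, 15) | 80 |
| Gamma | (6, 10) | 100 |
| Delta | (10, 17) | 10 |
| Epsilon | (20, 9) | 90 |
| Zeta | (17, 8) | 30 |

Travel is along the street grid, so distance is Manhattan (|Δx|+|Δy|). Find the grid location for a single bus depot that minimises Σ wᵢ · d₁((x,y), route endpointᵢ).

Manhattan distance separates: Σwᵢ(|x−xᵢ|+|y−yᵢ|) = Σwᵢ|x−xᵢ| + Σwᵢ|y−yᵢ|, so x and y are optimised independently as 1-D weighted medians.
Total weight W = 317; half = 158.5.
x-coordinate, sorted with cumulative weight:
  x=6 (Gamma, w=100) cum 100
  x=10 (Delta, w=10) cum 110
  x=17 (Beta, w=80) cum 190  ← median
  x=17 (Zeta, w=30) cum 220
  x=20 (Alpha, w=7) cum 227
  x=20 (Epsilon, w=90) cum 317
⇒ x* = 17
y-coordinate, sorted with cumulative weight:
  y=8 (Zeta, w=30) cum 30
  y=9 (Epsilon, w=90) cum 120
  y=10 (Alpha, w=7) cum 127
  y=10 (Gamma, w=100) cum 227  ← median
  y=15 (Beta, w=80) cum 307
  y=17 (Delta, w=10) cum 317
⇒ y* = 10

(17, 10)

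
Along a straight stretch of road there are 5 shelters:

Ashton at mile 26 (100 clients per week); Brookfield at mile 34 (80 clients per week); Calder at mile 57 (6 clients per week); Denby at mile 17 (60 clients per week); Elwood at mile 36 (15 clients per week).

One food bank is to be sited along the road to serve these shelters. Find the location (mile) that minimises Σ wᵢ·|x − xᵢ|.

x = 26

For a sum of weighted absolute distances on a line, the optimum is the weighted median (not the mean). Total weight W = 261; half-weight = 130.5.
Sort by position and accumulate weight:
  mile 17 (Denby, w=60) → cum 60
  mile 26 (Ashton, w=100) → cum 160  ≥ 130.5 → median here
  mile 34 (Brookfield, w=80) → cum 240
  mile 36 (Elwood, w=15) → cum 255
  mile 57 (Calder, w=6) → cum 261
Optimal location: mile 26.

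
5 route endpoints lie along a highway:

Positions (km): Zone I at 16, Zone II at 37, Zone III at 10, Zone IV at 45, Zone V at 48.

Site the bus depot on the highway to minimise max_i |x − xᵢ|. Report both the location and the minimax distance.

The 1-center on a line is the midpoint of the two extreme points: leftmost at 10, rightmost at 48.
Optimal location = (10 + 48)/2 = 29; maximum distance = (48 − 10)/2 = 19.

location 29, max distance 19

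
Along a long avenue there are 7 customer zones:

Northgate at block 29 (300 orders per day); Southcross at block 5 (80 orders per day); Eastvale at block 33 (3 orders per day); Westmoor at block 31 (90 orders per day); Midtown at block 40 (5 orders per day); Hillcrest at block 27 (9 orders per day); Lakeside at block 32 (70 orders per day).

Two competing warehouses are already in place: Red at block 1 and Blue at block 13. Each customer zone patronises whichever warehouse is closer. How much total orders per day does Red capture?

The indifferent point is the midpoint (1+13)/2 = 7; customer zones left of it (closer to Red at 1) go to Red, those right go to Blue.
  Southcross at 5 (w=80) → Red
  Hillcrest at 27 (w=9) → Blue
  Northgate at 29 (w=300) → Blue
  Westmoor at 31 (w=90) → Blue
  Lakeside at 32 (w=70) → Blue
  Eastvale at 33 (w=3) → Blue
  Midtown at 40 (w=5) → Blue
Red captures 80; Blue captures 477.

80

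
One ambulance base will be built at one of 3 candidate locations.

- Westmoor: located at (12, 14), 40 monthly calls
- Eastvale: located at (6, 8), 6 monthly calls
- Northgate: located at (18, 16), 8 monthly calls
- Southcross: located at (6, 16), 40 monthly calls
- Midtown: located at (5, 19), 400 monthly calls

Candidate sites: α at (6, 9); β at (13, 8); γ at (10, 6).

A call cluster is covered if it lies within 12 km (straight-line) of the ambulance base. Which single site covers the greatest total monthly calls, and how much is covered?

α, covering 486

Coverage radius r = 12 km; a point is covered iff (Δx)²+(Δy)² ≤ 12² = 144.
  α (6, 9): covers {Westmoor, Eastvale, Southcross, Midtown} → 486
  β (13, 8): covers {Westmoor, Eastvale, Northgate, Southcross} → 94
  γ (10, 6): covers {Westmoor, Eastvale, Southcross} → 86
Maximum coverage at α: 486 monthly calls.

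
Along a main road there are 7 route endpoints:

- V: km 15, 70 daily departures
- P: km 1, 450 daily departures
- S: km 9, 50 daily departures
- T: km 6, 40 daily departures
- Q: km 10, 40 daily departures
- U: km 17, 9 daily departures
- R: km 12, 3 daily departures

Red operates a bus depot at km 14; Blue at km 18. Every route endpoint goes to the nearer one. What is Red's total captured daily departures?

The indifferent point is the midpoint (14+18)/2 = 16; route endpoints left of it (closer to Red at 14) go to Red, those right go to Blue.
  P at 1 (w=450) → Red
  T at 6 (w=40) → Red
  S at 9 (w=50) → Red
  Q at 10 (w=40) → Red
  R at 12 (w=3) → Red
  V at 15 (w=70) → Red
  U at 17 (w=9) → Blue
Red captures 653; Blue captures 9.

653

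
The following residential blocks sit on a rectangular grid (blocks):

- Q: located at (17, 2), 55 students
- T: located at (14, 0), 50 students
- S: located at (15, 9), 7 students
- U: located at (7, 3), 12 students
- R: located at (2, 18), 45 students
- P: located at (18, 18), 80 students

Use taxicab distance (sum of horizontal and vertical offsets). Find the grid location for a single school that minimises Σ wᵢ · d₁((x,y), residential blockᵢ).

Manhattan distance separates: Σwᵢ(|x−xᵢ|+|y−yᵢ|) = Σwᵢ|x−xᵢ| + Σwᵢ|y−yᵢ|, so x and y are optimised independently as 1-D weighted medians.
Total weight W = 249; half = 124.5.
x-coordinate, sorted with cumulative weight:
  x=2 (R, w=45) cum 45
  x=7 (U, w=12) cum 57
  x=14 (T, w=50) cum 107
  x=15 (S, w=7) cum 114
  x=17 (Q, w=55) cum 169  ← median
  x=18 (P, w=80) cum 249
⇒ x* = 17
y-coordinate, sorted with cumulative weight:
  y=0 (T, w=50) cum 50
  y=2 (Q, w=55) cum 105
  y=3 (U, w=12) cum 117
  y=9 (S, w=7) cum 124
  y=18 (R, w=45) cum 169  ← median
  y=18 (P, w=80) cum 249
⇒ y* = 18

(17, 18)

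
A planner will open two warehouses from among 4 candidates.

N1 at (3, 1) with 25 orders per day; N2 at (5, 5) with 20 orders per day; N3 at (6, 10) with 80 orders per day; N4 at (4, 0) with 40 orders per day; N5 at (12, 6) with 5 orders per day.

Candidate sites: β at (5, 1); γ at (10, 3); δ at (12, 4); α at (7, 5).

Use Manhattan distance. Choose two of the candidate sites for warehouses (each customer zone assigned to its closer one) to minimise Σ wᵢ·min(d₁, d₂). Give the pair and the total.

{β, α}, total 680

Evaluate every pair (each demand assigned to the nearer of the two):
  {β, α}: total = 680
  {β, δ}: total = 1020
  {β, γ}: total = 1035
  {δ, α}: total = 1050
  {γ, α}: total = 1065
  {γ, δ}: total = 1615
Best pair: {β, α} with total 680.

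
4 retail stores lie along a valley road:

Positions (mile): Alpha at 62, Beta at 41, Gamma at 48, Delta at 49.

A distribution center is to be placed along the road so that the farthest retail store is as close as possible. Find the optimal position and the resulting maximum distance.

The 1-center on a line is the midpoint of the two extreme points: leftmost at 41, rightmost at 62.
Optimal location = (41 + 62)/2 = 51.5; maximum distance = (62 − 41)/2 = 10.5.

location 51.5, max distance 10.5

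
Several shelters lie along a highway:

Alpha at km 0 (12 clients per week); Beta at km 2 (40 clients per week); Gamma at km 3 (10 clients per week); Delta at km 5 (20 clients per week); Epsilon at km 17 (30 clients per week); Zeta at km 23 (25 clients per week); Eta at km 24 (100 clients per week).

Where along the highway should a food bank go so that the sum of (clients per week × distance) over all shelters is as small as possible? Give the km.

For a sum of weighted absolute distances on a line, the optimum is the weighted median (not the mean). Total weight W = 237; half-weight = 118.5.
Sort by position and accumulate weight:
  km 0 (Alpha, w=12) → cum 12
  km 2 (Beta, w=40) → cum 52
  km 3 (Gamma, w=10) → cum 62
  km 5 (Delta, w=20) → cum 82
  km 17 (Epsilon, w=30) → cum 112
  km 23 (Zeta, w=25) → cum 137  ≥ 118.5 → median here
  km 24 (Eta, w=100) → cum 237
Optimal location: km 23.

x = 23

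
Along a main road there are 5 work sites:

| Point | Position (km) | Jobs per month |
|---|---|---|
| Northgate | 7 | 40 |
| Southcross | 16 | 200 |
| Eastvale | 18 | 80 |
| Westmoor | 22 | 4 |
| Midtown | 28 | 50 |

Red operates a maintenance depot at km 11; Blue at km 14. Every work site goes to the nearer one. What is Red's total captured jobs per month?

40

The indifferent point is the midpoint (11+14)/2 = 12.5; work sites left of it (closer to Red at 11) go to Red, those right go to Blue.
  Northgate at 7 (w=40) → Red
  Southcross at 16 (w=200) → Blue
  Eastvale at 18 (w=80) → Blue
  Westmoor at 22 (w=4) → Blue
  Midtown at 28 (w=50) → Blue
Red captures 40; Blue captures 334.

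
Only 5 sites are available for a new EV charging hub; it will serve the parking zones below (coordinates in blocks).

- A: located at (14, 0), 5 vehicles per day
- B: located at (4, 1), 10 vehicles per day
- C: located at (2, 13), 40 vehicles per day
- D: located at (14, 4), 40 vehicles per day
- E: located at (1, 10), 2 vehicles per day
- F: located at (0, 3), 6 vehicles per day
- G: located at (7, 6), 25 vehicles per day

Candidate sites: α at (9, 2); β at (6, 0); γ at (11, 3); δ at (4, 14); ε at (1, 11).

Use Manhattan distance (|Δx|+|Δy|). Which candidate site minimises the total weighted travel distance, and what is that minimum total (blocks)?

γ, total 1315 blocks

Total weighted distance at each candidate:
  α (9, 2): total = 1337
  β (6, 0): total = 1489
  γ (11, 3): total = 1315
  δ (4, 14): total = 1549
  ε (1, 11): total = 1501
Minimum is at γ with total 1315 blocks.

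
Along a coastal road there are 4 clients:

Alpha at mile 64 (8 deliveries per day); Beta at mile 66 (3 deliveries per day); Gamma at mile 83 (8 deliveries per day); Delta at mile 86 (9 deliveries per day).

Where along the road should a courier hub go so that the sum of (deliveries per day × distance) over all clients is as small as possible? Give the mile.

For a sum of weighted absolute distances on a line, the optimum is the weighted median (not the mean). Total weight W = 28; half-weight = 14.
Sort by position and accumulate weight:
  mile 64 (Alpha, w=8) → cum 8
  mile 66 (Beta, w=3) → cum 11
  mile 83 (Gamma, w=8) → cum 19  ≥ 14 → median here
  mile 86 (Delta, w=9) → cum 28
Optimal location: mile 83.

x = 83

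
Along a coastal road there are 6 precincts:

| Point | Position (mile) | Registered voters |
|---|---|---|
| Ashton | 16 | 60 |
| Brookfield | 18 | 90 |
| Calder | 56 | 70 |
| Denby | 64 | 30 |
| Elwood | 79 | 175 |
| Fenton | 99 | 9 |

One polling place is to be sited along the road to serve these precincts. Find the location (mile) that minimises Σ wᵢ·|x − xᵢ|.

For a sum of weighted absolute distances on a line, the optimum is the weighted median (not the mean). Total weight W = 434; half-weight = 217.
Sort by position and accumulate weight:
  mile 16 (Ashton, w=60) → cum 60
  mile 18 (Brookfield, w=90) → cum 150
  mile 56 (Calder, w=70) → cum 220  ≥ 217 → median here
  mile 64 (Denby, w=30) → cum 250
  mile 79 (Elwood, w=175) → cum 425
  mile 99 (Fenton, w=9) → cum 434
Optimal location: mile 56.

x = 56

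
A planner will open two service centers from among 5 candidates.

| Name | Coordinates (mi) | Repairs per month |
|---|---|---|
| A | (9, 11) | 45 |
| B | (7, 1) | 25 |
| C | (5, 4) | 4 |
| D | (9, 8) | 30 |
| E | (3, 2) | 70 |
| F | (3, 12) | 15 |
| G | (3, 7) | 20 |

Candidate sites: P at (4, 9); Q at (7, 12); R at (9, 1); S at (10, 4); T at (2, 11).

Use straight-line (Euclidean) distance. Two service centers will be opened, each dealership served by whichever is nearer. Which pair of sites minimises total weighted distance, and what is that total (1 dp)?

{Q, R}, total 918.6

Evaluate every pair (each demand assigned to the nearer of the two):
  {Q, R}: total = 918.6
  {P, R}: total = 983.3
  {Q, S}: total = 1048.1
  {P, Q}: total = 1055.9
  {P, S}: total = 1079.2
  {R, T}: total = 1124.5
  {S, T}: total = 1178.0
  {P, T}: total = 1190.2
  {R, S}: total = 1249.5
  {Q, T}: total = 1277.8
Best pair: {Q, R} with total 918.6.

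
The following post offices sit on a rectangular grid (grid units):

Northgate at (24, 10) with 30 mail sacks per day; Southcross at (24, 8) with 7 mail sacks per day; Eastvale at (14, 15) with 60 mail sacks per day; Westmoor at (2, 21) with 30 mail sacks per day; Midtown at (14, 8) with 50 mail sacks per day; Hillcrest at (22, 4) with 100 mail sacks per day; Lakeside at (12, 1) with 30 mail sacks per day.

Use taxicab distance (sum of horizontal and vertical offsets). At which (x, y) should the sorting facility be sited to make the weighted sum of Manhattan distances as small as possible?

(14, 8)

Manhattan distance separates: Σwᵢ(|x−xᵢ|+|y−yᵢ|) = Σwᵢ|x−xᵢ| + Σwᵢ|y−yᵢ|, so x and y are optimised independently as 1-D weighted medians.
Total weight W = 307; half = 153.5.
x-coordinate, sorted with cumulative weight:
  x=2 (Westmoor, w=30) cum 30
  x=12 (Lakeside, w=30) cum 60
  x=14 (Eastvale, w=60) cum 120
  x=14 (Midtown, w=50) cum 170  ← median
  x=22 (Hillcrest, w=100) cum 270
  x=24 (Northgate, w=30) cum 300
  x=24 (Southcross, w=7) cum 307
⇒ x* = 14
y-coordinate, sorted with cumulative weight:
  y=1 (Lakeside, w=30) cum 30
  y=4 (Hillcrest, w=100) cum 130
  y=8 (Southcross, w=7) cum 137
  y=8 (Midtown, w=50) cum 187  ← median
  y=10 (Northgate, w=30) cum 217
  y=15 (Eastvale, w=60) cum 277
  y=21 (Westmoor, w=30) cum 307
⇒ y* = 8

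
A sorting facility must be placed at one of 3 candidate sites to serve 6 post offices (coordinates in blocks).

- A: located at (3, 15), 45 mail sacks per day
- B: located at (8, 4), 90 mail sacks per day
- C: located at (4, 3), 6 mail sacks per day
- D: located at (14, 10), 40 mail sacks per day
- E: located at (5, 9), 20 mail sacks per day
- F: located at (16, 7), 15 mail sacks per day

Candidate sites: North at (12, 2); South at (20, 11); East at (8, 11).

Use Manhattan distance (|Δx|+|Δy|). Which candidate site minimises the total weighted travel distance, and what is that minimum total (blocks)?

Total weighted distance at each candidate:
  North (12, 2): total = 2399
  South (20, 11): total = 3539
  East (8, 11): total = 1667
Minimum is at East with total 1667 blocks.

East, total 1667 blocks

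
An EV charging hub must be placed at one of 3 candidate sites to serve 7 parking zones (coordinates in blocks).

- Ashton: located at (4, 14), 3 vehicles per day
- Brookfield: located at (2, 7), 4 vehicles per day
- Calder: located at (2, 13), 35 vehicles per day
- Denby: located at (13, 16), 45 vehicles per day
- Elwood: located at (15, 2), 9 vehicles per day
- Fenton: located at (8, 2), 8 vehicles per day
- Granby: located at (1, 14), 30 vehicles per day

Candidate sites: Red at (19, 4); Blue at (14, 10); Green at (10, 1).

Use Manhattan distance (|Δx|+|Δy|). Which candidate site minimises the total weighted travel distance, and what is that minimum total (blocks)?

Blue, total 1645 blocks

Total weighted distance at each candidate:
  Red (19, 4): total = 2873
  Blue (14, 10): total = 1645
  Green (10, 1): total = 2361
Minimum is at Blue with total 1645 blocks.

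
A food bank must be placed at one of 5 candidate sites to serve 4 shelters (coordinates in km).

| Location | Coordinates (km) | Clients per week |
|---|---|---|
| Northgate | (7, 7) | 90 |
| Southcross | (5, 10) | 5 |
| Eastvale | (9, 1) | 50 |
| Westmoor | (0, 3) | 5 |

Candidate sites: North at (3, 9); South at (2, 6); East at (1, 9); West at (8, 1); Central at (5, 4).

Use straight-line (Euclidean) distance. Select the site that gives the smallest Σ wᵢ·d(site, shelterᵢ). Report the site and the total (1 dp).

Total weighted distance at each candidate:
  North (3, 9): total = 947.2
  South (2, 6): total = 932.1
  East (1, 9): total = 1185.9
  West (8, 1): total = 686.1
  Central (5, 4): total = 630.0
Minimum is at Central with total 630.0 km.

Central, total 630.0 km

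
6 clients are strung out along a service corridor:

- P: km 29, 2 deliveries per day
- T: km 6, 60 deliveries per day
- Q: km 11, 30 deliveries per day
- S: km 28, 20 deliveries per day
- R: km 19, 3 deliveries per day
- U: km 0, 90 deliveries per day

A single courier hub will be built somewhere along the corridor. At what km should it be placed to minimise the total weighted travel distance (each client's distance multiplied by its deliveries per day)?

For a sum of weighted absolute distances on a line, the optimum is the weighted median (not the mean). Total weight W = 205; half-weight = 102.5.
Sort by position and accumulate weight:
  km 0 (U, w=90) → cum 90
  km 6 (T, w=60) → cum 150  ≥ 102.5 → median here
  km 11 (Q, w=30) → cum 180
  km 19 (R, w=3) → cum 183
  km 28 (S, w=20) → cum 203
  km 29 (P, w=2) → cum 205
Optimal location: km 6.

x = 6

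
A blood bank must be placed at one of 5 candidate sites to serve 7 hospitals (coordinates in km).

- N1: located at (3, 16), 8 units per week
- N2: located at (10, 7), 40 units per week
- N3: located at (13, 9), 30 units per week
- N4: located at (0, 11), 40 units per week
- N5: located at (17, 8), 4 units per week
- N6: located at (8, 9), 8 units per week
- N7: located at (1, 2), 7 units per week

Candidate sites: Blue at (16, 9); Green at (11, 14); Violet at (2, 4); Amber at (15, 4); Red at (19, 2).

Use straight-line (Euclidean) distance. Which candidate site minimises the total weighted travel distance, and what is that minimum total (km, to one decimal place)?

Green, total 1156.4 km

Total weighted distance at each candidate:
  Blue (16, 9): total = 1291.6
  Green (11, 14): total = 1156.4
  Violet (2, 4): total = 1232.0
  Amber (15, 4): total = 1378.4
  Red (19, 2): total = 1955.1
Minimum is at Green with total 1156.4 km.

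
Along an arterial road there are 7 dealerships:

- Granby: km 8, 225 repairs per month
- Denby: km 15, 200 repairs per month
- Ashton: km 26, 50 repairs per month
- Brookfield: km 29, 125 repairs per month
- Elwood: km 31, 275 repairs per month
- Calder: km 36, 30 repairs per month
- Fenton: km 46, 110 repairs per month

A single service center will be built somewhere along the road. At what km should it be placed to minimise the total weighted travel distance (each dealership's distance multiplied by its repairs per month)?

x = 29

For a sum of weighted absolute distances on a line, the optimum is the weighted median (not the mean). Total weight W = 1015; half-weight = 507.5.
Sort by position and accumulate weight:
  km 8 (Granby, w=225) → cum 225
  km 15 (Denby, w=200) → cum 425
  km 26 (Ashton, w=50) → cum 475
  km 29 (Brookfield, w=125) → cum 600  ≥ 507.5 → median here
  km 31 (Elwood, w=275) → cum 875
  km 36 (Calder, w=30) → cum 905
  km 46 (Fenton, w=110) → cum 1015
Optimal location: km 29.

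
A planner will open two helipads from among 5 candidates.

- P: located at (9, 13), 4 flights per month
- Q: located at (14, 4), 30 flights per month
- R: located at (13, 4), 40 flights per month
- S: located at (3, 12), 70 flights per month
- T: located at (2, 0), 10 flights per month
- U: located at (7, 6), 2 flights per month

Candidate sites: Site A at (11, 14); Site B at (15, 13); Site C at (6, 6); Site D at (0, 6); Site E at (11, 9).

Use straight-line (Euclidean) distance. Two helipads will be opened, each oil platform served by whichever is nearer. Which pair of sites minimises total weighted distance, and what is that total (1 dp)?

{Site D, Site E}, total 951.0

Evaluate every pair (each demand assigned to the nearer of the two):
  {Site D, Site E}: total = 951.0
  {Site C, Site E}: total = 951.9
  {Site A, Site C}: total = 1091.2
  {Site C, Site D}: total = 1103.9
  {Site B, Site C}: total = 1106.3
  {Site A, Site E}: total = 1113.8
  {Site B, Site E}: total = 1143.6
  {Site B, Site D}: total = 1211.3
  {Site A, Site D}: total = 1276.9
  {Site A, Site B}: total = 1410.9
Best pair: {Site D, Site E} with total 951.0.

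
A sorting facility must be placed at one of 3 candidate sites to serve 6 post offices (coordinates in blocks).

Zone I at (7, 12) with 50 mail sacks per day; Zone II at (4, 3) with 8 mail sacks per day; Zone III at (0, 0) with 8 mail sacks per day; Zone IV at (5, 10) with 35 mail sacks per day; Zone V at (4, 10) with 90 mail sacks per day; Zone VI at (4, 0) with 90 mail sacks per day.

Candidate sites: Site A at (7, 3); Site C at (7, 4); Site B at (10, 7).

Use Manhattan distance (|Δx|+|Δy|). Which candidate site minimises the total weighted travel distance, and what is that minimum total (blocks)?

Total weighted distance at each candidate:
  Site A (7, 3): total = 2309
  Site C (7, 4): total = 2240
  Site B (10, 7): total = 2876
Minimum is at Site C with total 2240 blocks.

Site C, total 2240 blocks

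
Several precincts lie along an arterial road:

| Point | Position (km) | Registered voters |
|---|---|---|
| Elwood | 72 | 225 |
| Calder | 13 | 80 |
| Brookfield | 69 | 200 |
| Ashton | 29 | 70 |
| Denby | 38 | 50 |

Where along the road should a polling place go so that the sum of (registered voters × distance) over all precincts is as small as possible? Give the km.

x = 69

For a sum of weighted absolute distances on a line, the optimum is the weighted median (not the mean). Total weight W = 625; half-weight = 312.5.
Sort by position and accumulate weight:
  km 13 (Calder, w=80) → cum 80
  km 29 (Ashton, w=70) → cum 150
  km 38 (Denby, w=50) → cum 200
  km 69 (Brookfield, w=200) → cum 400  ≥ 312.5 → median here
  km 72 (Elwood, w=225) → cum 625
Optimal location: km 69.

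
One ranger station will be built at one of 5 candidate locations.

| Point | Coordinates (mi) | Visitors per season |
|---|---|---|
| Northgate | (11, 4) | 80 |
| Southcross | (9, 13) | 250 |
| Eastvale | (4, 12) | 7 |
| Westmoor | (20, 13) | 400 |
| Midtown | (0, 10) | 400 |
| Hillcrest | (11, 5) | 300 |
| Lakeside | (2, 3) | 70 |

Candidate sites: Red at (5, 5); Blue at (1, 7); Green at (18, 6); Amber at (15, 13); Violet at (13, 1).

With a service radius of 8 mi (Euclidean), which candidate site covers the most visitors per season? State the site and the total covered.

Red, covering 857

Coverage radius r = 8 mi; a point is covered iff (Δx)²+(Δy)² ≤ 8² = 64.
  Red (5, 5): covers {Northgate, Eastvale, Midtown, Hillcrest, Lakeside} → 857
  Blue (1, 7): covers {Eastvale, Midtown, Lakeside} → 477
  Green (18, 6): covers {Northgate, Westmoor, Hillcrest} → 780
  Amber (15, 13): covers {Southcross, Westmoor} → 650
  Violet (13, 1): covers {Northgate, Hillcrest} → 380
Maximum coverage at Red: 857 visitors per season.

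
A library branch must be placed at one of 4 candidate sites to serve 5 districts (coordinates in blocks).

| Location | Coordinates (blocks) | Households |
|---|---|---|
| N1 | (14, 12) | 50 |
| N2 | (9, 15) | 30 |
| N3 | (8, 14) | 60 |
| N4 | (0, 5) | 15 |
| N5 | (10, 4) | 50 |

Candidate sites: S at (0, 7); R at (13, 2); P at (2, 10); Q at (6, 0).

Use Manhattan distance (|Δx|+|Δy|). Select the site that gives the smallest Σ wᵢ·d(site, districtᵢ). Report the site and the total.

Total weighted distance at each candidate:
  S (0, 7): total = 3040
  R (13, 2): total = 2570
  P (2, 10): total = 2465
  Q (6, 0): total = 3065
Minimum is at P with total 2465 blocks.

P, total 2465 blocks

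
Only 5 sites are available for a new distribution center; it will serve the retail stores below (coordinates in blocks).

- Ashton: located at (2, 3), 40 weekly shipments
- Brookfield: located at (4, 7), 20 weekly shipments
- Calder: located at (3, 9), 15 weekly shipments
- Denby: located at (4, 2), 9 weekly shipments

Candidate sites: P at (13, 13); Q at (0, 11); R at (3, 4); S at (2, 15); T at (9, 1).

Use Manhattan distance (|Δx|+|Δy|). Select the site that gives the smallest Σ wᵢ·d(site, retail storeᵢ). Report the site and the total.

Total weighted distance at each candidate:
  P (13, 13): total = 1530
  Q (0, 11): total = 752
  R (3, 4): total = 262
  S (2, 15): total = 920
  T (9, 1): total = 844
Minimum is at R with total 262 blocks.

R, total 262 blocks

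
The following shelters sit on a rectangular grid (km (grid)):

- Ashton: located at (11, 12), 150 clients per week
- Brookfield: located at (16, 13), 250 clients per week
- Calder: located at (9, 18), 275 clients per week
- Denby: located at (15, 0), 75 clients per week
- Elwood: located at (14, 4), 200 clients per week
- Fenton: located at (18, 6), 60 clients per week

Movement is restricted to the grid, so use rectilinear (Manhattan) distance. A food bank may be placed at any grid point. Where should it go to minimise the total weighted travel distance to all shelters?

(14, 13)

Manhattan distance separates: Σwᵢ(|x−xᵢ|+|y−yᵢ|) = Σwᵢ|x−xᵢ| + Σwᵢ|y−yᵢ|, so x and y are optimised independently as 1-D weighted medians.
Total weight W = 1010; half = 505.
x-coordinate, sorted with cumulative weight:
  x=9 (Calder, w=275) cum 275
  x=11 (Ashton, w=150) cum 425
  x=14 (Elwood, w=200) cum 625  ← median
  x=15 (Denby, w=75) cum 700
  x=16 (Brookfield, w=250) cum 950
  x=18 (Fenton, w=60) cum 1010
⇒ x* = 14
y-coordinate, sorted with cumulative weight:
  y=0 (Denby, w=75) cum 75
  y=4 (Elwood, w=200) cum 275
  y=6 (Fenton, w=60) cum 335
  y=12 (Ashton, w=150) cum 485
  y=13 (Brookfield, w=250) cum 735  ← median
  y=18 (Calder, w=275) cum 1010
⇒ y* = 13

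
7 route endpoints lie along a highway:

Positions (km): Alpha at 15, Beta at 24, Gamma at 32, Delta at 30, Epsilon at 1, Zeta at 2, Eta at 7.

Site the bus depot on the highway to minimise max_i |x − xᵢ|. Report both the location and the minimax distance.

location 16.5, max distance 15.5

The 1-center on a line is the midpoint of the two extreme points: leftmost at 1, rightmost at 32.
Optimal location = (1 + 32)/2 = 16.5; maximum distance = (32 − 1)/2 = 15.5.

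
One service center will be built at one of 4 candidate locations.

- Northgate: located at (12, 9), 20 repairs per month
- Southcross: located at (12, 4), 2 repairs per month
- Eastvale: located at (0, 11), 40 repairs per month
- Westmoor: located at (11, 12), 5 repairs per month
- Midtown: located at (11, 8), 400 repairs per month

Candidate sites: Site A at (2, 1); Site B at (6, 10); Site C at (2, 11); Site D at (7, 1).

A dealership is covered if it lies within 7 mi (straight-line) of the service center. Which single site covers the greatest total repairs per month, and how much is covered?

Coverage radius r = 7 mi; a point is covered iff (Δx)²+(Δy)² ≤ 7² = 49.
  Site A (2, 1): covers {none} → 0
  Site B (6, 10): covers {Northgate, Eastvale, Westmoor, Midtown} → 465
  Site C (2, 11): covers {Eastvale} → 40
  Site D (7, 1): covers {Southcross} → 2
Maximum coverage at Site B: 465 repairs per month.

Site B, covering 465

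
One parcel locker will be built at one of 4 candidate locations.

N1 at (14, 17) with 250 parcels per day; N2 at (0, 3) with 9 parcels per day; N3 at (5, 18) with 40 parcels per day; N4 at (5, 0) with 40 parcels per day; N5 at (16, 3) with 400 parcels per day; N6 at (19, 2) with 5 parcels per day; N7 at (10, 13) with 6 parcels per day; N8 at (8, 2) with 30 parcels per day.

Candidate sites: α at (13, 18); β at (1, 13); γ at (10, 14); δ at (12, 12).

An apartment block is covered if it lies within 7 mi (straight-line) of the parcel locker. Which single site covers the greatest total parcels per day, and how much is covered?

γ, covering 296

Coverage radius r = 7 mi; a point is covered iff (Δx)²+(Δy)² ≤ 7² = 49.
  α (13, 18): covers {N1, N7} → 256
  β (1, 13): covers {N3} → 40
  γ (10, 14): covers {N1, N3, N7} → 296
  δ (12, 12): covers {N1, N7} → 256
Maximum coverage at γ: 296 parcels per day.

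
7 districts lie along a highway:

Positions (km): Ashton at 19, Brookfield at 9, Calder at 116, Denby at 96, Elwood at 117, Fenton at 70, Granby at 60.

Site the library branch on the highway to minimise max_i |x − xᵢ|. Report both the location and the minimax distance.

location 63, max distance 54

The 1-center on a line is the midpoint of the two extreme points: leftmost at 9, rightmost at 117.
Optimal location = (9 + 117)/2 = 63; maximum distance = (117 − 9)/2 = 54.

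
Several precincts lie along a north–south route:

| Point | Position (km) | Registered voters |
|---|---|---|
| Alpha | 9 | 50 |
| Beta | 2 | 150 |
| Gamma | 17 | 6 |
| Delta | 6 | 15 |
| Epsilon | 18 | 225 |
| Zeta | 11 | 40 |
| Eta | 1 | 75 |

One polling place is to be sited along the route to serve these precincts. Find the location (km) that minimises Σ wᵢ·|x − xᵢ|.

For a sum of weighted absolute distances on a line, the optimum is the weighted median (not the mean). Total weight W = 561; half-weight = 280.5.
Sort by position and accumulate weight:
  km 1 (Eta, w=75) → cum 75
  km 2 (Beta, w=150) → cum 225
  km 6 (Delta, w=15) → cum 240
  km 9 (Alpha, w=50) → cum 290  ≥ 280.5 → median here
  km 11 (Zeta, w=40) → cum 330
  km 17 (Gamma, w=6) → cum 336
  km 18 (Epsilon, w=225) → cum 561
Optimal location: km 9.

x = 9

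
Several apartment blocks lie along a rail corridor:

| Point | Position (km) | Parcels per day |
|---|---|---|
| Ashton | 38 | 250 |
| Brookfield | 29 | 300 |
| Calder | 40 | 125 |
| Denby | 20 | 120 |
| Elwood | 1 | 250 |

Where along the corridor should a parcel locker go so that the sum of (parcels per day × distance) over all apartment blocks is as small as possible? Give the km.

For a sum of weighted absolute distances on a line, the optimum is the weighted median (not the mean). Total weight W = 1045; half-weight = 522.5.
Sort by position and accumulate weight:
  km 1 (Elwood, w=250) → cum 250
  km 20 (Denby, w=120) → cum 370
  km 29 (Brookfield, w=300) → cum 670  ≥ 522.5 → median here
  km 38 (Ashton, w=250) → cum 920
  km 40 (Calder, w=125) → cum 1045
Optimal location: km 29.

x = 29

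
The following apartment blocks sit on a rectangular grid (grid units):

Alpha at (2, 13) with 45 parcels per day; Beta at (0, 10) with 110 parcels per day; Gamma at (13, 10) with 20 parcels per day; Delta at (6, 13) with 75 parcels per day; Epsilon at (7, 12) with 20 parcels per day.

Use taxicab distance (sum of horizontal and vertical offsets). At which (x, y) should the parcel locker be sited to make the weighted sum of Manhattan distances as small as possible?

(2, 12)

Manhattan distance separates: Σwᵢ(|x−xᵢ|+|y−yᵢ|) = Σwᵢ|x−xᵢ| + Σwᵢ|y−yᵢ|, so x and y are optimised independently as 1-D weighted medians.
Total weight W = 270; half = 135.
x-coordinate, sorted with cumulative weight:
  x=0 (Beta, w=110) cum 110
  x=2 (Alpha, w=45) cum 155  ← median
  x=6 (Delta, w=75) cum 230
  x=7 (Epsilon, w=20) cum 250
  x=13 (Gamma, w=20) cum 270
⇒ x* = 2
y-coordinate, sorted with cumulative weight:
  y=10 (Beta, w=110) cum 110
  y=10 (Gamma, w=20) cum 130
  y=12 (Epsilon, w=20) cum 150  ← median
  y=13 (Alpha, w=45) cum 195
  y=13 (Delta, w=75) cum 270
⇒ y* = 12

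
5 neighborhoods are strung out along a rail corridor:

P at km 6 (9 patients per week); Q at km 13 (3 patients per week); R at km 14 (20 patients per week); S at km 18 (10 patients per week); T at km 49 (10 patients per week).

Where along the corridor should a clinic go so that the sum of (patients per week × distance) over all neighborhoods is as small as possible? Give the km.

For a sum of weighted absolute distances on a line, the optimum is the weighted median (not the mean). Total weight W = 52; half-weight = 26.
Sort by position and accumulate weight:
  km 6 (P, w=9) → cum 9
  km 13 (Q, w=3) → cum 12
  km 14 (R, w=20) → cum 32  ≥ 26 → median here
  km 18 (S, w=10) → cum 42
  km 49 (T, w=10) → cum 52
Optimal location: km 14.

x = 14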